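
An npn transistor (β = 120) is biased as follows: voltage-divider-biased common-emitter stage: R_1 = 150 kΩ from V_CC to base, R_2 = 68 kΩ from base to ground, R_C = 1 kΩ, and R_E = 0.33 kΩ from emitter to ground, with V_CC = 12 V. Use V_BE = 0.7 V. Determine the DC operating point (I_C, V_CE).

Thevenize the base divider: V_Th = V_CC·R_2/(R_1+R_2) = 12×68/218 = 3.74 V, R_Th = R_1‖R_2 = 46.8 kΩ.
Base-emitter loop: V_Th = I_B·R_Th + V_BE + (β+1)I_B·R_E, so I_B = (3.74 − 0.7) / (46.8 + 121×0.33) = 0.0351 mA.
I_C = β·I_B = 120×0.0351 = 4.21 mA, and I_E = (β+1)I_B = 4.25 mA.
V_CE = V_CC − I_C·R_C − I_E·R_E = 12 − 4.21×1 − 4.25×0.33 = 6.39 V.
V_CE = 6.39 V > 0.2 V confirms active-region operation.

I_C ≈ 4.2 mA, V_CE ≈ 6.4 V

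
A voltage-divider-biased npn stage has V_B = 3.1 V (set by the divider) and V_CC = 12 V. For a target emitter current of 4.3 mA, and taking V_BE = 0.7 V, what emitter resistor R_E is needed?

V_E = V_B − V_BE = 3.1 − 0.7 = 2.4 V.
R_E = V_E / I_E = 2.4 / 4.3 = 0.558 kΩ.

R_E ≈ 0.56 kΩ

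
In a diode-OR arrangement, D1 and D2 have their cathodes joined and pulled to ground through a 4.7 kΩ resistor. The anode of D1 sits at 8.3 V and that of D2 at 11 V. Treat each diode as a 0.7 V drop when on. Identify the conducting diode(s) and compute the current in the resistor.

Only D2 conducts; I_R ≈ 2.2 mA

Assume both conduct. Then node N would need to be at both 8.3−0.7 = 7.6 V and 11−0.7 = 10.3 V, which is impossible.
Assume only D2 conducts: V_N = 11 − 0.7 = 10.3 V, so I_R = 10.3/4.7 = 2.19 mA.
Check D1: its anode-to-cathode voltage is 8.3 − 10.3 = -2 V < 0.7 V, so it is off. The assumption is consistent.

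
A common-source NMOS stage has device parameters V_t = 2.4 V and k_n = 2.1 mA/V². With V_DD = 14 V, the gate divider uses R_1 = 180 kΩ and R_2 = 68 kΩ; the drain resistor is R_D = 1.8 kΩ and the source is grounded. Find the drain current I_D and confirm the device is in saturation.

I_D ≈ 2.2 mA

V_G = V_DD·R_2/(R_1+R_2) = 14×68/248 = 3.84 V. With the source grounded, V_GS = V_G = 3.84 V.
Assume saturation: I_D = (k_n/2)(V_GS − V_t)² = (2.1/2)×(3.84 − 2.4)² = 1.05×1.44² = 2.17 mA.
V_DS = V_DD − I_D·R_D = 14 − 2.17×1.8 = 10.1 V.
Saturation requires V_DS ≥ V_GS − V_t = 1.44 V; 10.1 ≥ 1.44 ✓.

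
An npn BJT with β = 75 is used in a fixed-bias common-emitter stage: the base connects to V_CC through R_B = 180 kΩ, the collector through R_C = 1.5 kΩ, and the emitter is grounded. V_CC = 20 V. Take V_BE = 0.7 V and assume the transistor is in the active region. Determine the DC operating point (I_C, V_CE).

Base loop: V_CC = I_B·R_B + V_BE, so I_B = (20 − 0.7)/180 kΩ = 0.107 mA.
In the active region I_C = β·I_B = 75 × 0.107 = 8.04 mA.
Collector loop: V_CE = V_CC − I_C·R_C = 20 − 8.04×1.5 = 7.94 V.
Since V_CE = 7.94 V > V_CE(sat) ≈ 0.2 V, the transistor is in the active region as assumed.

I_C ≈ 8 mA, V_CE ≈ 7.9 V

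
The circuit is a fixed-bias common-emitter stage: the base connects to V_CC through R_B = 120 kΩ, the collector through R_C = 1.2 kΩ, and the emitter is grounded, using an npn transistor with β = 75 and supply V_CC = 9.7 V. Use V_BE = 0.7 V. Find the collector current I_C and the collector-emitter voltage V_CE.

I_C ≈ 5.6 mA, V_CE ≈ 2.9 V

Base loop: V_CC = I_B·R_B + V_BE, so I_B = (9.7 − 0.7)/120 kΩ = 0.075 mA.
In the active region I_C = β·I_B = 75 × 0.075 = 5.62 mA.
Collector loop: V_CE = V_CC − I_C·R_C = 9.7 − 5.62×1.2 = 2.95 V.
Since V_CE = 2.95 V > V_CE(sat) ≈ 0.2 V, the transistor is in the active region as assumed.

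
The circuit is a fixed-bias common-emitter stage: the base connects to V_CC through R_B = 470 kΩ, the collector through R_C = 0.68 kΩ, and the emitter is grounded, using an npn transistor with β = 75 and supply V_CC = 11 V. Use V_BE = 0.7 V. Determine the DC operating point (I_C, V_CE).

Base loop: V_CC = I_B·R_B + V_BE, so I_B = (11 − 0.7)/470 kΩ = 0.0219 mA.
In the active region I_C = β·I_B = 75 × 0.0219 = 1.64 mA.
Collector loop: V_CE = V_CC − I_C·R_C = 11 − 1.64×0.68 = 9.88 V.
Since V_CE = 9.88 V > V_CE(sat) ≈ 0.2 V, the transistor is in the active region as assumed.

I_C ≈ 1.6 mA, V_CE ≈ 9.9 V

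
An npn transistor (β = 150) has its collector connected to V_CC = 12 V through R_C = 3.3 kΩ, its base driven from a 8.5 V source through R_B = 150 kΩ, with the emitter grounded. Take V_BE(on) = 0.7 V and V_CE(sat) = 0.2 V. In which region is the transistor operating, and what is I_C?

Assume active: I_B = (8.5 − 0.7)/150 = 0.052 mA, giving I_C = β·I_B = 7.8 mA.
But then V_CE = 12 − 7.8×3.3 = -13.7 V < V_CE(sat) = 0.2 V — impossible in the active region.
So the transistor is saturated. With V_CE = 0.2 V, I_C = (V_CC − 0.2)/R_C = 11.8/3.3 = 3.58 mA.
Check: β·I_B = 7.8 mA > I_C = 3.58 mA, confirming saturation.

saturation; I_C ≈ 3.6 mA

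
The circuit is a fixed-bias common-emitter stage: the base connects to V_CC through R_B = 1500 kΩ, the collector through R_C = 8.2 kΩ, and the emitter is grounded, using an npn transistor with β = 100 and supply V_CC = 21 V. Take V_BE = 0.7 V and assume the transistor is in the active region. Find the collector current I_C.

Base loop: V_CC = I_B·R_B + V_BE, so I_B = (21 − 0.7)/1500 kΩ = 0.0135 mA.
In the active region I_C = β·I_B = 100 × 0.0135 = 1.35 mA.
Collector loop: V_CE = V_CC − I_C·R_C = 21 − 1.35×8.2 = 9.9 V.
Since V_CE = 9.9 V > V_CE(sat) ≈ 0.2 V, the transistor is in the active region as assumed.

I_C ≈ 1.4 mA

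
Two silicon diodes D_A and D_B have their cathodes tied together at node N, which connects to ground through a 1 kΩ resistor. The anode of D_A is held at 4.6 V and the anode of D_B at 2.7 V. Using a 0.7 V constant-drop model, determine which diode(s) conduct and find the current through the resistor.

Assume both conduct. Then node N would need to be at both 4.6−0.7 = 3.9 V and 2.7−0.7 = 2 V, which is impossible.
Assume only D_A conducts: V_N = 4.6 − 0.7 = 3.9 V, so I_R = 3.9/1 = 3.9 mA.
Check D_B: its anode-to-cathode voltage is 2.7 − 3.9 = -1.2 V < 0.7 V, so it is off. The assumption is consistent.

Only D_A conducts; I_R ≈ 3.9 mA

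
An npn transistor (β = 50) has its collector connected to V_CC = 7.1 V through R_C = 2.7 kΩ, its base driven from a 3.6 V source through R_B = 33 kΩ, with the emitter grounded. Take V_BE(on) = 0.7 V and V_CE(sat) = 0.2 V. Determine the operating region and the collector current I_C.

Assume active: I_B = (3.6 − 0.7)/33 = 0.0879 mA, giving I_C = β·I_B = 4.39 mA.
But then V_CE = 7.1 − 4.39×2.7 = -4.76 V < V_CE(sat) = 0.2 V — impossible in the active region.
So the transistor is saturated. With V_CE = 0.2 V, I_C = (V_CC − 0.2)/R_C = 6.9/2.7 = 2.56 mA.
Check: β·I_B = 4.39 mA > I_C = 2.56 mA, confirming saturation.

saturation; I_C ≈ 2.6 mA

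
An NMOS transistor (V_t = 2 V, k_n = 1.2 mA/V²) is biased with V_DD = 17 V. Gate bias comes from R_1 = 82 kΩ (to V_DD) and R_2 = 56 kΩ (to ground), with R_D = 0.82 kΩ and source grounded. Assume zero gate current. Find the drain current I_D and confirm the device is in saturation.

I_D ≈ 14 mA

V_G = V_DD·R_2/(R_1+R_2) = 17×56/138 = 6.9 V. With the source grounded, V_GS = V_G = 6.9 V.
Assume saturation: I_D = (k_n/2)(V_GS − V_t)² = (1.2/2)×(6.9 − 2)² = 0.6×4.9² = 14.4 mA.
V_DS = V_DD − I_D·R_D = 17 − 14.4×0.82 = 5.19 V.
Saturation requires V_DS ≥ V_GS − V_t = 4.9 V; 5.19 ≥ 4.9 ✓.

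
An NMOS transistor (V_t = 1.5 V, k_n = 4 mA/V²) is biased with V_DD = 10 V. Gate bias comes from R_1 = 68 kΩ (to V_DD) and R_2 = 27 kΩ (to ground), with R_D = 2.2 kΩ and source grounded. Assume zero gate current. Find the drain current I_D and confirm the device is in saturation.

I_D ≈ 3.6 mA

V_G = V_DD·R_2/(R_1+R_2) = 10×27/95 = 2.84 V. With the source grounded, V_GS = V_G = 2.84 V.
Assume saturation: I_D = (k_n/2)(V_GS − V_t)² = (4/2)×(2.84 − 1.5)² = 2×1.34² = 3.6 mA.
V_DS = V_DD − I_D·R_D = 10 − 3.6×2.2 = 2.07 V.
Saturation requires V_DS ≥ V_GS − V_t = 1.34 V; 2.07 ≥ 1.34 ✓.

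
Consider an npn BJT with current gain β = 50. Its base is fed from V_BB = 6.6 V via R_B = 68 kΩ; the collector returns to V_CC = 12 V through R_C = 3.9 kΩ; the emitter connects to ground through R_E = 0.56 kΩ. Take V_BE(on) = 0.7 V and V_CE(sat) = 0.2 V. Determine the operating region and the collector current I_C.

Assume active: I_B = (6.6 − 0.7)/(68 + 51×0.56) = 0.0611 mA, I_C = β·I_B = 3.06 mA.
Then V_CE = 12 − 3.06×3.9 − 3.12×0.56 = -1.66 V < 0.2 V — the active assumption fails.
Re-solve with V_CE = 0.2 V. KCL at the emitter: V_E/R_E = (V_BB−0.7−V_E)/R_B + (V_CC−0.2−V_E)/R_C, giving V_E = 1.51 V.
I_C = (V_CC − 0.2 − V_E)/R_C = (11.8 − 1.51)/3.9 = 2.64 mA.
Check: I_B = (5.9 − 1.51)/68 = 0.0645 mA, and β·I_B = 3.23 mA > I_C, confirming saturation.

saturation; I_C ≈ 2.6 mA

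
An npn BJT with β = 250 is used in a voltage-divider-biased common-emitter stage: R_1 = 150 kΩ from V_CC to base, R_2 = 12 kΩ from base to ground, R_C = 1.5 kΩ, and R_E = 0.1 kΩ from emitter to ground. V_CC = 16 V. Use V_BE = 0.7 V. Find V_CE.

Thevenize the base divider: V_Th = V_CC·R_2/(R_1+R_2) = 16×12/162 = 1.19 V, R_Th = R_1‖R_2 = 11.1 kΩ.
Base-emitter loop: V_Th = I_B·R_Th + V_BE + (β+1)I_B·R_E, so I_B = (1.19 − 0.7) / (11.1 + 251×0.1) = 0.0134 mA.
I_C = β·I_B = 250×0.0134 = 3.35 mA, and I_E = (β+1)I_B = 3.36 mA.
V_CE = V_CC − I_C·R_C − I_E·R_E = 16 − 3.35×1.5 − 3.36×0.1 = 10.6 V.
V_CE = 10.6 V > 0.2 V confirms active-region operation.

V_CE ≈ 11 V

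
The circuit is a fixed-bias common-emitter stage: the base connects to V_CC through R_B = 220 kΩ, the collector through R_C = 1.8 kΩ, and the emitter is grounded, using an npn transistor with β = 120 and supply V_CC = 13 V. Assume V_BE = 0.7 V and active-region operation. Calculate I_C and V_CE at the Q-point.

I_C ≈ 6.7 mA, V_CE ≈ 0.92 V

Base loop: V_CC = I_B·R_B + V_BE, so I_B = (13 − 0.7)/220 kΩ = 0.0559 mA.
In the active region I_C = β·I_B = 120 × 0.0559 = 6.71 mA.
Collector loop: V_CE = V_CC − I_C·R_C = 13 − 6.71×1.8 = 0.924 V.
Since V_CE = 0.924 V > V_CE(sat) ≈ 0.2 V, the transistor is in the active region as assumed.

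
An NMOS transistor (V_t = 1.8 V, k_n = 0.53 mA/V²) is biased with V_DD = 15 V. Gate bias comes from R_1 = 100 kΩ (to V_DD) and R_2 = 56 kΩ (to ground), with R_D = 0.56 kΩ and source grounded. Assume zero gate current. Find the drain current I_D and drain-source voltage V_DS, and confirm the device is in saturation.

I_D ≈ 3.4 mA, V_DS ≈ 13 V

V_G = V_DD·R_2/(R_1+R_2) = 15×56/156 = 5.38 V. With the source grounded, V_GS = V_G = 5.38 V.
Assume saturation: I_D = (k_n/2)(V_GS − V_t)² = (0.53/2)×(5.38 − 1.8)² = 0.265×3.58² = 3.41 mA.
V_DS = V_DD − I_D·R_D = 15 − 3.41×0.56 = 13.1 V.
Saturation requires V_DS ≥ V_GS − V_t = 3.58 V; 13.1 ≥ 3.58 ✓.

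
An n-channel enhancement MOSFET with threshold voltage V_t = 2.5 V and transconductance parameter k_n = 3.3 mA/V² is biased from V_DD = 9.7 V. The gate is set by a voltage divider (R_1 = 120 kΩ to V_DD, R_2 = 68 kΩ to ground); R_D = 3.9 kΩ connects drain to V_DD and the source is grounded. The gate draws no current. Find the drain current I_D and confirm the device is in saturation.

V_G = V_DD·R_2/(R_1+R_2) = 9.7×68/188 = 3.51 V. With the source grounded, V_GS = V_G = 3.51 V.
Assume saturation: I_D = (k_n/2)(V_GS − V_t)² = (3.3/2)×(3.51 − 2.5)² = 1.65×1.01² = 1.68 mA.
V_DS = V_DD − I_D·R_D = 9.7 − 1.68×3.9 = 3.16 V.
Saturation requires V_DS ≥ V_GS − V_t = 1.01 V; 3.16 ≥ 1.01 ✓.

I_D ≈ 1.7 mA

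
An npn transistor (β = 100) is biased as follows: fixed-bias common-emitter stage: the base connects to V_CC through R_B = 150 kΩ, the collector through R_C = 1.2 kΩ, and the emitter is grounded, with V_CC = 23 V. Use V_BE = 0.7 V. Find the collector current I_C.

I_C ≈ 15 mA

Base loop: V_CC = I_B·R_B + V_BE, so I_B = (23 − 0.7)/150 kΩ = 0.149 mA.
In the active region I_C = β·I_B = 100 × 0.149 = 14.9 mA.
Collector loop: V_CE = V_CC − I_C·R_C = 23 − 14.9×1.2 = 5.16 V.
Since V_CE = 5.16 V > V_CE(sat) ≈ 0.2 V, the transistor is in the active region as assumed.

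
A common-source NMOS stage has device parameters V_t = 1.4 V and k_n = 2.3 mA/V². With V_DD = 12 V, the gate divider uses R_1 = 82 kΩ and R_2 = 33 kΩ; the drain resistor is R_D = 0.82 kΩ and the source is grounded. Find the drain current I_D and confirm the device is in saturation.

I_D ≈ 4.8 mA

V_G = V_DD·R_2/(R_1+R_2) = 12×33/115 = 3.44 V. With the source grounded, V_GS = V_G = 3.44 V.
Assume saturation: I_D = (k_n/2)(V_GS − V_t)² = (2.3/2)×(3.44 − 1.4)² = 1.15×2.04² = 4.8 mA.
V_DS = V_DD − I_D·R_D = 12 − 4.8×0.82 = 8.06 V.
Saturation requires V_DS ≥ V_GS − V_t = 2.04 V; 8.06 ≥ 2.04 ✓.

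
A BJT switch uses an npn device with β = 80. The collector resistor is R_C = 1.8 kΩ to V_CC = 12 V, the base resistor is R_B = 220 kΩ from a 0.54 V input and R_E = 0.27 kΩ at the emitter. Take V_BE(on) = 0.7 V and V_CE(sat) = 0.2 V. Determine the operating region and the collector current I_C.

cutoff; I_C ≈ 0

V_BB = 0.54 V ≤ V_BE(on) = 0.7 V, so the base-emitter junction is not forward biased.
The transistor is in cutoff: I_B = I_C = 0.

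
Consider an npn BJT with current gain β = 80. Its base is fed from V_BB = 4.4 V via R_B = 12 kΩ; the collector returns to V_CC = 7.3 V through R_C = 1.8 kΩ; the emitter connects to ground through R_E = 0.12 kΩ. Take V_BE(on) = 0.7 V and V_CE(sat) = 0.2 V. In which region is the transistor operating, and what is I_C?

saturation; I_C ≈ 3.7 mA

Assume active: I_B = (4.4 − 0.7)/(12 + 81×0.12) = 0.17 mA, I_C = β·I_B = 13.6 mA.
Then V_CE = 7.3 − 13.6×1.8 − 13.8×0.12 = -18.9 V < 0.2 V — the active assumption fails.
Re-solve with V_CE = 0.2 V. KCL at the emitter: V_E/R_E = (V_BB−0.7−V_E)/R_B + (V_CC−0.2−V_E)/R_C, giving V_E = 0.474 V.
I_C = (V_CC − 0.2 − V_E)/R_C = (7.1 − 0.474)/1.8 = 3.68 mA.
Check: I_B = (3.7 − 0.474)/12 = 0.269 mA, and β·I_B = 21.5 mA > I_C, confirming saturation.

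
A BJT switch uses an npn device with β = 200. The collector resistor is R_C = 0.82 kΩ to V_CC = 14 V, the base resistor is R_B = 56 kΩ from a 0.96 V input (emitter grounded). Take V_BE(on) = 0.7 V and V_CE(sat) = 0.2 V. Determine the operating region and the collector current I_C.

Assume active. Base-emitter loop: I_B = (V_BB − V_BE)/R_B = (0.96 − 0.7)/56 = 0.00464 mA.
I_C = β·I_B = 200×0.00464 = 0.929 mA.
V_CE = V_CC − I_C·R_C = 14 − 0.929×0.82 = 13.2 V > V_CE(sat), so the active-region assumption holds.

active; I_C ≈ 0.93 mA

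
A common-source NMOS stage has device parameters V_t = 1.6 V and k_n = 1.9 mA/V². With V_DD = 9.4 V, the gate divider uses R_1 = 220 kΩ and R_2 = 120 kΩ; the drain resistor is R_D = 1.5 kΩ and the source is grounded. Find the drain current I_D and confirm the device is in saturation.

V_G = V_DD·R_2/(R_1+R_2) = 9.4×120/340 = 3.32 V. With the source grounded, V_GS = V_G = 3.32 V.
Assume saturation: I_D = (k_n/2)(V_GS − V_t)² = (1.9/2)×(3.32 − 1.6)² = 0.95×1.72² = 2.8 mA.
V_DS = V_DD − I_D·R_D = 9.4 − 2.8×1.5 = 5.2 V.
Saturation requires V_DS ≥ V_GS − V_t = 1.72 V; 5.2 ≥ 1.72 ✓.

I_D ≈ 2.8 mA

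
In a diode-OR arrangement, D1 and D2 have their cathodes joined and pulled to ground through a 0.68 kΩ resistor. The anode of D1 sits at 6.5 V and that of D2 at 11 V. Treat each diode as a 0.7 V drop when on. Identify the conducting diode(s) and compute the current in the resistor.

Only D2 conducts; I_R ≈ 15 mA

Assume both conduct. Then node N would need to be at both 6.5−0.7 = 5.8 V and 11−0.7 = 10.3 V, which is impossible.
Assume only D2 conducts: V_N = 11 − 0.7 = 10.3 V, so I_R = 10.3/0.68 = 15.1 mA.
Check D1: its anode-to-cathode voltage is 6.5 − 10.3 = -3.8 V < 0.7 V, so it is off. The assumption is consistent.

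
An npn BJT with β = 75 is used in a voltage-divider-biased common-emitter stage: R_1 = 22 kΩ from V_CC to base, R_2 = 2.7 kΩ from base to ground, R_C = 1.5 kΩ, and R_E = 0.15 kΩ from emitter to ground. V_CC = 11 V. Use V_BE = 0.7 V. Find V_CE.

Thevenize the base divider: V_Th = V_CC·R_2/(R_1+R_2) = 11×2.7/24.7 = 1.2 V, R_Th = R_1‖R_2 = 2.4 kΩ.
Base-emitter loop: V_Th = I_B·R_Th + V_BE + (β+1)I_B·R_E, so I_B = (1.2 − 0.7) / (2.4 + 76×0.15) = 0.0364 mA.
I_C = β·I_B = 75×0.0364 = 2.73 mA, and I_E = (β+1)I_B = 2.77 mA.
V_CE = V_CC − I_C·R_C − I_E·R_E = 11 − 2.73×1.5 − 2.77×0.15 = 6.49 V.
V_CE = 6.49 V > 0.2 V confirms active-region operation.

V_CE ≈ 6.5 V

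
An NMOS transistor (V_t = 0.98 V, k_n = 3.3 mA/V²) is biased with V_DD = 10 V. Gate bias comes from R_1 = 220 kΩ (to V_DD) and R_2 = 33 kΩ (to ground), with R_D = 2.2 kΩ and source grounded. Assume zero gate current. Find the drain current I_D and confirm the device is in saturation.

V_G = V_DD·R_2/(R_1+R_2) = 10×33/253 = 1.3 V. With the source grounded, V_GS = V_G = 1.3 V.
Assume saturation: I_D = (k_n/2)(V_GS − V_t)² = (3.3/2)×(1.3 − 0.98)² = 1.65×0.324² = 0.174 mA.
V_DS = V_DD − I_D·R_D = 10 − 0.174×2.2 = 9.62 V.
Saturation requires V_DS ≥ V_GS − V_t = 0.324 V; 9.62 ≥ 0.324 ✓.

I_D ≈ 0.17 mA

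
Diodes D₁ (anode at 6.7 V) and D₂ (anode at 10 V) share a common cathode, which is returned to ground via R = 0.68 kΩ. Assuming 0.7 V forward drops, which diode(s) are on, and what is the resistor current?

Only D₂ conducts; I_R ≈ 14 mA

Assume both conduct. Then node N would need to be at both 6.7−0.7 = 6 V and 10−0.7 = 9.3 V, which is impossible.
Assume only D₂ conducts: V_N = 10 − 0.7 = 9.3 V, so I_R = 9.3/0.68 = 13.7 mA.
Check D₁: its anode-to-cathode voltage is 6.7 − 9.3 = -2.6 V < 0.7 V, so it is off. The assumption is consistent.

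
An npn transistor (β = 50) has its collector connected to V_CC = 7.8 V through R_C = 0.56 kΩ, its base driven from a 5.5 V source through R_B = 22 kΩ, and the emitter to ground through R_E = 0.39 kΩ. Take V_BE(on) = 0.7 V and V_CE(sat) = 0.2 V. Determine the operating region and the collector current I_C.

Assume active. Base-emitter loop: I_B = (V_BB − V_BE)/(R_B + (β+1)R_E) = (5.5 − 0.7)/(22 + 51×0.39) = 0.115 mA.
I_C = β·I_B = 50×0.115 = 5.73 mA.
V_CE = V_CC − I_C·R_C − I_E·R_E = 7.8 − 5.73×0.56 − 5.84×0.39 = 2.31 V > V_CE(sat), so the active-region assumption holds.

active; I_C ≈ 5.7 mA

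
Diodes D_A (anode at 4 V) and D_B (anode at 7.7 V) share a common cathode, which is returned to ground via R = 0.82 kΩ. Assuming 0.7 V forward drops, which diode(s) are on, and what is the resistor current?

Assume both conduct. Then node N would need to be at both 4−0.7 = 3.3 V and 7.7−0.7 = 7 V, which is impossible.
Assume only D_B conducts: V_N = 7.7 − 0.7 = 7 V, so I_R = 7/0.82 = 8.54 mA.
Check D_A: its anode-to-cathode voltage is 4 − 7 = -3 V < 0.7 V, so it is off. The assumption is consistent.

Only D_B conducts; I_R ≈ 8.5 mA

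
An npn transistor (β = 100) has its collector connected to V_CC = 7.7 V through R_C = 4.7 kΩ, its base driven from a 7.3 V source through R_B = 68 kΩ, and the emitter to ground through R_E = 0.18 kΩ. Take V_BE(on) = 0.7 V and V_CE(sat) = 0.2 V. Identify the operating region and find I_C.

saturation; I_C ≈ 1.5 mA

Assume active: I_B = (7.3 − 0.7)/(68 + 101×0.18) = 0.0766 mA, I_C = β·I_B = 7.66 mA.
Then V_CE = 7.7 − 7.66×4.7 − 7.73×0.18 = -29.7 V < 0.2 V — the active assumption fails.
Re-solve with V_CE = 0.2 V. KCL at the emitter: V_E/R_E = (V_BB−0.7−V_E)/R_B + (V_CC−0.2−V_E)/R_C, giving V_E = 0.293 V.
I_C = (V_CC − 0.2 − V_E)/R_C = (7.5 − 0.293)/4.7 = 1.53 mA.
Check: I_B = (6.6 − 0.293)/68 = 0.0928 mA, and β·I_B = 9.28 mA > I_C, confirming saturation.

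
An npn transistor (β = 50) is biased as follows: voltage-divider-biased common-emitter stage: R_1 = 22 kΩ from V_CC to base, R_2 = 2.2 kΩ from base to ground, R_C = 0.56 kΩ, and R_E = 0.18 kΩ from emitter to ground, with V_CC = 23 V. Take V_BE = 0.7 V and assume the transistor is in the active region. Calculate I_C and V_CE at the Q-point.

Thevenize the base divider: V_Th = V_CC·R_2/(R_1+R_2) = 23×2.2/24.2 = 2.09 V, R_Th = R_1‖R_2 = 2 kΩ.
Base-emitter loop: V_Th = I_B·R_Th + V_BE + (β+1)I_B·R_E, so I_B = (2.09 − 0.7) / (2 + 51×0.18) = 0.124 mA.
I_C = β·I_B = 50×0.124 = 6.22 mA, and I_E = (β+1)I_B = 6.34 mA.
V_CE = V_CC − I_C·R_C − I_E·R_E = 23 − 6.22×0.56 − 6.34×0.18 = 18.4 V.
V_CE = 18.4 V > 0.2 V confirms active-region operation.

I_C ≈ 6.2 mA, V_CE ≈ 18 V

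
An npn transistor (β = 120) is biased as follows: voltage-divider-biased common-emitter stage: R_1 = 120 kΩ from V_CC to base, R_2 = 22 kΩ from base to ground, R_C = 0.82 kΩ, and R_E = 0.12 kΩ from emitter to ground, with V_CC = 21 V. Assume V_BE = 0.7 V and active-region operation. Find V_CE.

V_CE ≈ 12 V

Thevenize the base divider: V_Th = V_CC·R_2/(R_1+R_2) = 21×22/142 = 3.25 V, R_Th = R_1‖R_2 = 18.6 kΩ.
Base-emitter loop: V_Th = I_B·R_Th + V_BE + (β+1)I_B·R_E, so I_B = (3.25 − 0.7) / (18.6 + 121×0.12) = 0.0771 mA.
I_C = β·I_B = 120×0.0771 = 9.25 mA, and I_E = (β+1)I_B = 9.33 mA.
V_CE = V_CC − I_C·R_C − I_E·R_E = 21 − 9.25×0.82 − 9.33×0.12 = 12.3 V.
V_CE = 12.3 V > 0.2 V confirms active-region operation.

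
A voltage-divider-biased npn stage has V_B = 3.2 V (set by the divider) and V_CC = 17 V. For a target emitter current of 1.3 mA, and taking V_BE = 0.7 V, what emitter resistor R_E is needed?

V_E = V_B − V_BE = 3.2 − 0.7 = 2.5 V.
R_E = V_E / I_E = 2.5 / 1.3 = 1.92 kΩ.

R_E ≈ 1.9 kΩ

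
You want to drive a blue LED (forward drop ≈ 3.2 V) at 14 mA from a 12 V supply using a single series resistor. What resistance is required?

The resistor drops V_S − V_D = 12 − 3.2 = 8.8 V at 14 mA.
R = 8.8 V / 14 mA = 0.629 kΩ.

R ≈ 0.63 kΩ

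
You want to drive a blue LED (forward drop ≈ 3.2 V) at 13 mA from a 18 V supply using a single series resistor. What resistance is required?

The resistor drops V_S − V_D = 18 − 3.2 = 14.8 V at 13 mA.
R = 14.8 V / 13 mA = 1.14 kΩ.

R ≈ 1.1 kΩ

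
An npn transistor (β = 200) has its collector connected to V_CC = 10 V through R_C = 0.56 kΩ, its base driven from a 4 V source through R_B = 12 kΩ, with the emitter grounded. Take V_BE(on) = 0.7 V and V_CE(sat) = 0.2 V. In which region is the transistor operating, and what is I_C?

saturation; I_C ≈ 18 mA

Assume active: I_B = (4 − 0.7)/12 = 0.275 mA, giving I_C = β·I_B = 55 mA.
But then V_CE = 10 − 55×0.56 = -20.8 V < V_CE(sat) = 0.2 V — impossible in the active region.
So the transistor is saturated. With V_CE = 0.2 V, I_C = (V_CC − 0.2)/R_C = 9.8/0.56 = 17.5 mA.
Check: β·I_B = 55 mA > I_C = 17.5 mA, confirming saturation.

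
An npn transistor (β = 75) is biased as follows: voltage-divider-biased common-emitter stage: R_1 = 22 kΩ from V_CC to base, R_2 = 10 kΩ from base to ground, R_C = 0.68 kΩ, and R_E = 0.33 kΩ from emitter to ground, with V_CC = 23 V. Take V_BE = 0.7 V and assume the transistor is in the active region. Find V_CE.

V_CE ≈ 7.6 V

Thevenize the base divider: V_Th = V_CC·R_2/(R_1+R_2) = 23×10/32 = 7.19 V, R_Th = R_1‖R_2 = 6.88 kΩ.
Base-emitter loop: V_Th = I_B·R_Th + V_BE + (β+1)I_B·R_E, so I_B = (7.19 − 0.7) / (6.88 + 76×0.33) = 0.203 mA.
I_C = β·I_B = 75×0.203 = 15.2 mA, and I_E = (β+1)I_B = 15.4 mA.
V_CE = V_CC − I_C·R_C − I_E·R_E = 23 − 15.2×0.68 − 15.4×0.33 = 7.55 V.
V_CE = 7.55 V > 0.2 V confirms active-region operation.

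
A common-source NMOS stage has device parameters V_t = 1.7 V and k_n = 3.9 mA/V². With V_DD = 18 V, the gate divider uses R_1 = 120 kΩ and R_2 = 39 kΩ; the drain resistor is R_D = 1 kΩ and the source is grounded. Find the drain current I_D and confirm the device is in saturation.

V_G = V_DD·R_2/(R_1+R_2) = 18×39/159 = 4.42 V. With the source grounded, V_GS = V_G = 4.42 V.
Assume saturation: I_D = (k_n/2)(V_GS − V_t)² = (3.9/2)×(4.42 − 1.7)² = 1.95×2.72² = 14.4 mA.
V_DS = V_DD − I_D·R_D = 18 − 14.4×1 = 3.63 V.
Saturation requires V_DS ≥ V_GS − V_t = 2.72 V; 3.63 ≥ 2.72 ✓.

I_D ≈ 14 mA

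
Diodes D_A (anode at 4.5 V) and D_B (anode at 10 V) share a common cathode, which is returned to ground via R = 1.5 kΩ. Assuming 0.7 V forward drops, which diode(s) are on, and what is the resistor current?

Only D_B conducts; I_R ≈ 6.2 mA

Assume both conduct. Then node N would need to be at both 4.5−0.7 = 3.8 V and 10−0.7 = 9.3 V, which is impossible.
Assume only D_B conducts: V_N = 10 − 0.7 = 9.3 V, so I_R = 9.3/1.5 = 6.2 mA.
Check D_A: its anode-to-cathode voltage is 4.5 − 9.3 = -4.8 V < 0.7 V, so it is off. The assumption is consistent.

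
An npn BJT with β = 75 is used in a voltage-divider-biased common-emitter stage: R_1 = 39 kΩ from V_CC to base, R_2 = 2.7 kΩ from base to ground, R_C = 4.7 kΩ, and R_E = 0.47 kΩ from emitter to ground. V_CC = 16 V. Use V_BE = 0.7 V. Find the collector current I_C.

Thevenize the base divider: V_Th = V_CC·R_2/(R_1+R_2) = 16×2.7/41.7 = 1.04 V, R_Th = R_1‖R_2 = 2.53 kΩ.
Base-emitter loop: V_Th = I_B·R_Th + V_BE + (β+1)I_B·R_E, so I_B = (1.04 − 0.7) / (2.53 + 76×0.47) = 0.00878 mA.
I_C = β·I_B = 75×0.00878 = 0.659 mA, and I_E = (β+1)I_B = 0.668 mA.
V_CE = V_CC − I_C·R_C − I_E·R_E = 16 − 0.659×4.7 − 0.668×0.47 = 12.6 V.
V_CE = 12.6 V > 0.2 V confirms active-region operation.

I_C ≈ 0.66 mA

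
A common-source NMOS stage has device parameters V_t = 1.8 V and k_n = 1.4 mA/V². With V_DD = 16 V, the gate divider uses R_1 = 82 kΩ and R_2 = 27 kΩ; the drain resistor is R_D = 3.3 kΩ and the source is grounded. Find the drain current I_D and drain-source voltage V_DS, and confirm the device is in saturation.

V_G = V_DD·R_2/(R_1+R_2) = 16×27/109 = 3.96 V. With the source grounded, V_GS = V_G = 3.96 V.
Assume saturation: I_D = (k_n/2)(V_GS − V_t)² = (1.4/2)×(3.96 − 1.8)² = 0.7×2.16² = 3.28 mA.
V_DS = V_DD − I_D·R_D = 16 − 3.28×3.3 = 5.19 V.
Saturation requires V_DS ≥ V_GS − V_t = 2.16 V; 5.19 ≥ 2.16 ✓.

I_D ≈ 3.3 mA, V_DS ≈ 5.2 V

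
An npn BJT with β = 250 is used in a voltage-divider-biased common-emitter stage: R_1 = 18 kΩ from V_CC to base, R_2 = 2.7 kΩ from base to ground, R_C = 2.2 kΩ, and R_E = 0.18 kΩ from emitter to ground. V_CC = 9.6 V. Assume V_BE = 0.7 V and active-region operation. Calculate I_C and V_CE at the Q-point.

Thevenize the base divider: V_Th = V_CC·R_2/(R_1+R_2) = 9.6×2.7/20.7 = 1.25 V, R_Th = R_1‖R_2 = 2.35 kΩ.
Base-emitter loop: V_Th = I_B·R_Th + V_BE + (β+1)I_B·R_E, so I_B = (1.25 − 0.7) / (2.35 + 251×0.18) = 0.0116 mA.
I_C = β·I_B = 250×0.0116 = 2.9 mA, and I_E = (β+1)I_B = 2.92 mA.
V_CE = V_CC − I_C·R_C − I_E·R_E = 9.6 − 2.9×2.2 − 2.92×0.18 = 2.69 V.
V_CE = 2.69 V > 0.2 V confirms active-region operation.

I_C ≈ 2.9 mA, V_CE ≈ 2.7 V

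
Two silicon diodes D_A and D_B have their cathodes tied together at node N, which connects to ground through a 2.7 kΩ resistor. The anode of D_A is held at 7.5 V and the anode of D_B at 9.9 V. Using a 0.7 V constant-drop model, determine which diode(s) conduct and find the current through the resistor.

Assume both conduct. Then node N would need to be at both 7.5−0.7 = 6.8 V and 9.9−0.7 = 9.2 V, which is impossible.
Assume only D_B conducts: V_N = 9.9 − 0.7 = 9.2 V, so I_R = 9.2/2.7 = 3.41 mA.
Check D_A: its anode-to-cathode voltage is 7.5 − 9.2 = -1.7 V < 0.7 V, so it is off. The assumption is consistent.

Only D_B conducts; I_R ≈ 3.4 mA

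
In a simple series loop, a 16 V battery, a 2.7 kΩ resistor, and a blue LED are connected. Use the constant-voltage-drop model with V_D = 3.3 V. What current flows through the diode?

KVL around the loop: 16 = V_D + I·R = 3.3 + I × 2.7 kΩ.
So I = (16 − 3.3) / 2.7 kΩ = 12.7 / 2.7 = 4.7 mA.

I ≈ 4.7 mA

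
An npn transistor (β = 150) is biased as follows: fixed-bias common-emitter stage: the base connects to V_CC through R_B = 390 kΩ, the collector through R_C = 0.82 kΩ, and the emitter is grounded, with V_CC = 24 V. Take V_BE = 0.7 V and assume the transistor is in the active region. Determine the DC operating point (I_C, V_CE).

I_C ≈ 9 mA, V_CE ≈ 17 V

Base loop: V_CC = I_B·R_B + V_BE, so I_B = (24 − 0.7)/390 kΩ = 0.0597 mA.
In the active region I_C = β·I_B = 150 × 0.0597 = 8.96 mA.
Collector loop: V_CE = V_CC − I_C·R_C = 24 − 8.96×0.82 = 16.7 V.
Since V_CE = 16.7 V > V_CE(sat) ≈ 0.2 V, the transistor is in the active region as assumed.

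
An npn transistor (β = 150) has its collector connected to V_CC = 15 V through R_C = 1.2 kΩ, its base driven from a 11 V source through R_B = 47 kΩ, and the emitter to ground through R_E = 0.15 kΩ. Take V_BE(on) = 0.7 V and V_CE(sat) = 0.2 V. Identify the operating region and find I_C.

saturation; I_C ≈ 11 mA

Assume active: I_B = (11 − 0.7)/(47 + 151×0.15) = 0.148 mA, I_C = β·I_B = 22.2 mA.
Then V_CE = 15 − 22.2×1.2 − 22.3×0.15 = -15 V < 0.2 V — the active assumption fails.
Re-solve with V_CE = 0.2 V. KCL at the emitter: V_E/R_E = (V_BB−0.7−V_E)/R_B + (V_CC−0.2−V_E)/R_C, giving V_E = 1.67 V.
I_C = (V_CC − 0.2 − V_E)/R_C = (14.8 − 1.67)/1.2 = 10.9 mA.
Check: I_B = (10.3 − 1.67)/47 = 0.184 mA, and β·I_B = 27.5 mA > I_C, confirming saturation.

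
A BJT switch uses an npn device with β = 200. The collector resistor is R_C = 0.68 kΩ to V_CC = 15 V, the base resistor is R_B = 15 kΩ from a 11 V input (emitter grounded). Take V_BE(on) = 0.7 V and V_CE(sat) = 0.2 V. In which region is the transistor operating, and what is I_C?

Assume active: I_B = (11 − 0.7)/15 = 0.687 mA, giving I_C = β·I_B = 137 mA.
But then V_CE = 15 − 137×0.68 = -78.4 V < V_CE(sat) = 0.2 V — impossible in the active region.
So the transistor is saturated. With V_CE = 0.2 V, I_C = (V_CC − 0.2)/R_C = 14.8/0.68 = 21.8 mA.
Check: β·I_B = 137 mA > I_C = 21.8 mA, confirming saturation.

saturation; I_C ≈ 22 mA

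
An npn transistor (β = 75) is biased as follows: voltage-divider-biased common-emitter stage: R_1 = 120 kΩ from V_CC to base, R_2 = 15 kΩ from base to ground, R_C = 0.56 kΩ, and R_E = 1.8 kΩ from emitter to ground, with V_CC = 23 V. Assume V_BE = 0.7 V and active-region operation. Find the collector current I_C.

Thevenize the base divider: V_Th = V_CC·R_2/(R_1+R_2) = 23×15/135 = 2.56 V, R_Th = R_1‖R_2 = 13.3 kΩ.
Base-emitter loop: V_Th = I_B·R_Th + V_BE + (β+1)I_B·R_E, so I_B = (2.56 − 0.7) / (13.3 + 76×1.8) = 0.0124 mA.
I_C = β·I_B = 75×0.0124 = 0.927 mA, and I_E = (β+1)I_B = 0.939 mA.
V_CE = V_CC − I_C·R_C − I_E·R_E = 23 − 0.927×0.56 − 0.939×1.8 = 20.8 V.
V_CE = 20.8 V > 0.2 V confirms active-region operation.

I_C ≈ 0.93 mA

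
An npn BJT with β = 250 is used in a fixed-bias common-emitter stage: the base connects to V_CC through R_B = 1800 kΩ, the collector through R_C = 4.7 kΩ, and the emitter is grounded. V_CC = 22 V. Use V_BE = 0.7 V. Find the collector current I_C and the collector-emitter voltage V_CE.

I_C ≈ 3 mA, V_CE ≈ 8.1 V

Base loop: V_CC = I_B·R_B + V_BE, so I_B = (22 − 0.7)/1800 kΩ = 0.0118 mA.
In the active region I_C = β·I_B = 250 × 0.0118 = 2.96 mA.
Collector loop: V_CE = V_CC − I_C·R_C = 22 − 2.96×4.7 = 8.1 V.
Since V_CE = 8.1 V > V_CE(sat) ≈ 0.2 V, the transistor is in the active region as assumed.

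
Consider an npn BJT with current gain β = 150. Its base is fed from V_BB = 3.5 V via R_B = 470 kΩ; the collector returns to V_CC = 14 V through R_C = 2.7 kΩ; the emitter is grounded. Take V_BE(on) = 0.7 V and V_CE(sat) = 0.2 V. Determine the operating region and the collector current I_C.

Assume active. Base-emitter loop: I_B = (V_BB − V_BE)/R_B = (3.5 − 0.7)/470 = 0.00596 mA.
I_C = β·I_B = 150×0.00596 = 0.894 mA.
V_CE = V_CC − I_C·R_C = 14 − 0.894×2.7 = 11.6 V > V_CE(sat), so the active-region assumption holds.

active; I_C ≈ 0.89 mA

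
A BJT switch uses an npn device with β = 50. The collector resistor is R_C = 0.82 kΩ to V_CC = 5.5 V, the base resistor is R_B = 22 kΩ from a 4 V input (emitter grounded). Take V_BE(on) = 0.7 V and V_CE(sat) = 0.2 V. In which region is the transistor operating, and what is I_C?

saturation; I_C ≈ 6.5 mA

Assume active: I_B = (4 − 0.7)/22 = 0.15 mA, giving I_C = β·I_B = 7.5 mA.
But then V_CE = 5.5 − 7.5×0.82 = -0.65 V < V_CE(sat) = 0.2 V — impossible in the active region.
So the transistor is saturated. With V_CE = 0.2 V, I_C = (V_CC − 0.2)/R_C = 5.3/0.82 = 6.46 mA.
Check: β·I_B = 7.5 mA > I_C = 6.46 mA, confirming saturation.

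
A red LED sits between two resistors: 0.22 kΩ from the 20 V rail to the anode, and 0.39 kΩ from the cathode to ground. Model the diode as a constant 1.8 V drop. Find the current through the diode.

The two resistors are in series with the diode, so KVL gives 20 = I·0.22 + 1.8 + I·0.39.
I = (20 − 1.8) / (0.22 + 0.39) kΩ = 18.2 / 0.61 = 29.8 mA.

I ≈ 30 mA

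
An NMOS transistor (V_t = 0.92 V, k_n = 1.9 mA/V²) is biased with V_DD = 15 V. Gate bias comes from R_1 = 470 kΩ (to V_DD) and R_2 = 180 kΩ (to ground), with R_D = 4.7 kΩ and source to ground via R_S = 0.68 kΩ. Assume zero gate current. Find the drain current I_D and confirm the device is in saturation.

I_D ≈ 2.4 mA

V_G = V_DD·R_2/(R_1+R_2) = 15×180/650 = 4.15 V.
Assume saturation: I_D = (k_n/2)(V_GS − V_t)² with V_GS = V_G − I_D·R_S = 4.15 − 0.68·I_D.
Substituting gives 0.439·I_D² − 5.18·I_D + 9.93 = 0, with roots I_D = 2.41 or 9.38 mA.
The root I_D = 9.38 mA gives V_GS = -2.22 V ≤ V_t, so take I_D = 2.41 mA.
Then V_GS = 2.51 V and V_DS = V_DD − I_D(R_D+R_S) = 15 − 2.41×5.38 = 2.02 V.
Saturation requires V_DS ≥ V_GS − V_t = 1.59 V; 2.02 ≥ 1.59 ✓.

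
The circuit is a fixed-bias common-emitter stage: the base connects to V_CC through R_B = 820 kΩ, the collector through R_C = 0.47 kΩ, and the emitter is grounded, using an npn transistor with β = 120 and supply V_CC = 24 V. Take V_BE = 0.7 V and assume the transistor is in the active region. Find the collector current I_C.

I_C ≈ 3.4 mA

Base loop: V_CC = I_B·R_B + V_BE, so I_B = (24 − 0.7)/820 kΩ = 0.0284 mA.
In the active region I_C = β·I_B = 120 × 0.0284 = 3.41 mA.
Collector loop: V_CE = V_CC − I_C·R_C = 24 − 3.41×0.47 = 22.4 V.
Since V_CE = 22.4 V > V_CE(sat) ≈ 0.2 V, the transistor is in the active region as assumed.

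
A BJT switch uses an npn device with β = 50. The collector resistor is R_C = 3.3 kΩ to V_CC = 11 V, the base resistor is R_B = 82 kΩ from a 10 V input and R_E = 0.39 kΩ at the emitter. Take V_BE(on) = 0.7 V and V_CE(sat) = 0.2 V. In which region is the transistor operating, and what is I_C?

Assume active: I_B = (10 − 0.7)/(82 + 51×0.39) = 0.0913 mA, I_C = β·I_B = 4.56 mA.
Then V_CE = 11 − 4.56×3.3 − 4.66×0.39 = -5.88 V < 0.2 V — the active assumption fails.
Re-solve with V_CE = 0.2 V. KCL at the emitter: V_E/R_E = (V_BB−0.7−V_E)/R_B + (V_CC−0.2−V_E)/R_C, giving V_E = 1.18 V.
I_C = (V_CC − 0.2 − V_E)/R_C = (10.8 − 1.18)/3.3 = 2.92 mA.
Check: I_B = (9.3 − 1.18)/82 = 0.0991 mA, and β·I_B = 4.95 mA > I_C, confirming saturation.

saturation; I_C ≈ 2.9 mA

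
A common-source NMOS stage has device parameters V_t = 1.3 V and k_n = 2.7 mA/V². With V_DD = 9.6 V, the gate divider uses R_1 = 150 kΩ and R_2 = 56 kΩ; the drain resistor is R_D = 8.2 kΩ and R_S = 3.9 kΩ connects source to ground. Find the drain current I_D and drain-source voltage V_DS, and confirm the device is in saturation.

I_D ≈ 0.23 mA, V_DS ≈ 6.8 V

V_G = V_DD·R_2/(R_1+R_2) = 9.6×56/206 = 2.61 V.
Assume saturation: I_D = (k_n/2)(V_GS − V_t)² with V_GS = V_G − I_D·R_S = 2.61 − 3.9·I_D.
Substituting gives 20.5·I_D² − 14.8·I_D + 2.32 = 0, with roots I_D = 0.23 or 0.49 mA.
The root I_D = 0.49 mA gives V_GS = 0.697 V ≤ V_t, so take I_D = 0.23 mA.
Then V_GS = 1.71 V and V_DS = V_DD − I_D(R_D+R_S) = 9.6 − 0.23×12.1 = 6.82 V.
Saturation requires V_DS ≥ V_GS − V_t = 0.413 V; 6.82 ≥ 0.413 ✓.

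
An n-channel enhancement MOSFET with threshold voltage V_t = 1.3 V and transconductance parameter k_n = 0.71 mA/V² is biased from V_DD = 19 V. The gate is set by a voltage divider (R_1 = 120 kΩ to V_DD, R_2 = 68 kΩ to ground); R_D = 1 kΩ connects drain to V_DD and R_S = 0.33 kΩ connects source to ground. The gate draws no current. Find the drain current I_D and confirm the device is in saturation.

I_D ≈ 5.2 mA

V_G = V_DD·R_2/(R_1+R_2) = 19×68/188 = 6.87 V.
Assume saturation: I_D = (k_n/2)(V_GS − V_t)² with V_GS = V_G − I_D·R_S = 6.87 − 0.33·I_D.
Substituting gives 0.0387·I_D² − 2.31·I_D + 11 = 0, with roots I_D = 5.24 or 54.4 mA.
The root I_D = 54.4 mA gives V_GS = -11.1 V ≤ V_t, so take I_D = 5.24 mA.
Then V_GS = 5.14 V and V_DS = V_DD − I_D(R_D+R_S) = 19 − 5.24×1.33 = 12 V.
Saturation requires V_DS ≥ V_GS − V_t = 3.84 V; 12 ≥ 3.84 ✓.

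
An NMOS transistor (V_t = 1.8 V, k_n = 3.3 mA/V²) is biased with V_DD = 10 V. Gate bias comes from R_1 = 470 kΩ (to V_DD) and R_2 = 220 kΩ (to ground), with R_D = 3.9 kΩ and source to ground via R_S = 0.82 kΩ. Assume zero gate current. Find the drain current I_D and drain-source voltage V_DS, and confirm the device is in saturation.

V_G = V_DD·R_2/(R_1+R_2) = 10×220/690 = 3.19 V.
Assume saturation: I_D = (k_n/2)(V_GS − V_t)² with V_GS = V_G − I_D·R_S = 3.19 − 0.82·I_D.
Substituting gives 1.11·I_D² − 4.76·I_D + 3.18 = 0, with roots I_D = 0.829 or 3.46 mA.
The root I_D = 3.46 mA gives V_GS = 0.352 V ≤ V_t, so take I_D = 0.829 mA.
Then V_GS = 2.51 V and V_DS = V_DD − I_D(R_D+R_S) = 10 − 0.829×4.72 = 6.09 V.
Saturation requires V_DS ≥ V_GS − V_t = 0.709 V; 6.09 ≥ 0.709 ✓.

I_D ≈ 0.83 mA, V_DS ≈ 6.1 V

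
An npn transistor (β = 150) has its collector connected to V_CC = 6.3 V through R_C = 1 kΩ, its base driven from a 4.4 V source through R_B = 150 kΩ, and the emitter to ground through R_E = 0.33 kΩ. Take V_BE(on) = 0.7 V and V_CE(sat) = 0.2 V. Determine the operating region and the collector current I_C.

Assume active. Base-emitter loop: I_B = (V_BB − V_BE)/(R_B + (β+1)R_E) = (4.4 − 0.7)/(150 + 151×0.33) = 0.0185 mA.
I_C = β·I_B = 150×0.0185 = 2.78 mA.
V_CE = V_CC − I_C·R_C − I_E·R_E = 6.3 − 2.78×1 − 2.8×0.33 = 2.6 V > V_CE(sat), so the active-region assumption holds.

active; I_C ≈ 2.8 mA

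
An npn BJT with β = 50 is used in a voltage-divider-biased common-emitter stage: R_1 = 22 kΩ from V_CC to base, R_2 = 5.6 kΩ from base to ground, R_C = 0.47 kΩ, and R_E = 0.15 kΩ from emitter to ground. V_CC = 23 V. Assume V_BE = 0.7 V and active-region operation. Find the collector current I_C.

I_C ≈ 16 mA

Thevenize the base divider: V_Th = V_CC·R_2/(R_1+R_2) = 23×5.6/27.6 = 4.67 V, R_Th = R_1‖R_2 = 4.46 kΩ.
Base-emitter loop: V_Th = I_B·R_Th + V_BE + (β+1)I_B·R_E, so I_B = (4.67 − 0.7) / (4.46 + 51×0.15) = 0.327 mA.
I_C = β·I_B = 50×0.327 = 16.4 mA, and I_E = (β+1)I_B = 16.7 mA.
V_CE = V_CC − I_C·R_C − I_E·R_E = 23 − 16.4×0.47 − 16.7×0.15 = 12.8 V.
V_CE = 12.8 V > 0.2 V confirms active-region operation.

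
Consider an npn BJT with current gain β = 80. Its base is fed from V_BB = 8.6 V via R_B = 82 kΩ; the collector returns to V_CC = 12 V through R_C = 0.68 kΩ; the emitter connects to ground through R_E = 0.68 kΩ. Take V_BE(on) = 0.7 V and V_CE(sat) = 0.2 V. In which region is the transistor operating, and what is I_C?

active; I_C ≈ 4.6 mA

Assume active. Base-emitter loop: I_B = (V_BB − V_BE)/(R_B + (β+1)R_E) = (8.6 − 0.7)/(82 + 81×0.68) = 0.0576 mA.
I_C = β·I_B = 80×0.0576 = 4.61 mA.
V_CE = V_CC − I_C·R_C − I_E·R_E = 12 − 4.61×0.68 − 4.67×0.68 = 5.69 V > V_CE(sat), so the active-region assumption holds.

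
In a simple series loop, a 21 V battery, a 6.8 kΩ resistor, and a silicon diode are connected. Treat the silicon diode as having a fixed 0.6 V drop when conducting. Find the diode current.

I ≈ 3 mA

KVL around the loop: 21 = V_D + I·R = 0.6 + I × 6.8 kΩ.
So I = (21 − 0.6) / 6.8 kΩ = 20.4 / 6.8 = 3 mA.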